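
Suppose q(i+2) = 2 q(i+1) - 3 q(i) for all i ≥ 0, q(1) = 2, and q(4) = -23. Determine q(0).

Let q(0) = v.
q(2) = 4 - 3v
q(3) = 2 - 6v
q(4) = -8 - 3v
So -8 - 3v = -23, giving v = 5.

5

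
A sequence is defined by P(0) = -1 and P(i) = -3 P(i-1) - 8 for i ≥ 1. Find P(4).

79

P(1) = -3·(-1) - 8 = -5
P(2) = -3·(-5) - 8 = 7
P(3) = -3·7 - 8 = -29
P(4) = -3·(-29) - 8 = 79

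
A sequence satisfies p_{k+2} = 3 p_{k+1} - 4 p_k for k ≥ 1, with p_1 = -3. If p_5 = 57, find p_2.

Let p_2 = y.
p_3 = 12 + 3y
p_4 = 36 + 5y
p_5 = 60 + 3y
So 60 + 3y = 57, giving y = -1.

-1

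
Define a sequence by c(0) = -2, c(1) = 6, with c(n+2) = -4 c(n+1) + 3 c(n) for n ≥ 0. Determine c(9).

c(2) = -4(6) + 3(-2) = -30
c(3) = -4(-30) + 3(6) = 138
c(4) = -4(138) + 3(-30) = -642
c(5) = -4(-642) + 3(138) = 2982
c(6) = -4(2982) + 3(-642) = -13854
c(7) = -4(-13854) + 3(2982) = 64362
c(8) = -4(64362) + 3(-13854) = -299010
c(9) = -4(-299010) + 3(64362) = 1389126

1389126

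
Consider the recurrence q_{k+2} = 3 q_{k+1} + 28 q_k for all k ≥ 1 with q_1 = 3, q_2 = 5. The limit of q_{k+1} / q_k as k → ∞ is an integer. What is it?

7

The characteristic equation is r^2 - 3r - 28 = 0, which factors as (r - 7)(r + 4) = 0.
So the roots are 7 and -4. Since |7| > |-4| and the coefficient of 7^k is non-zero, the ratio tends to 7.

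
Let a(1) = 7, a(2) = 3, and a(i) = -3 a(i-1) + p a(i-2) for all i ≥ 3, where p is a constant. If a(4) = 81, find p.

a(3) = -9 + 7p
a(4) = 27 - 18p
So 27 - 18p = 81, giving p = -3.

-3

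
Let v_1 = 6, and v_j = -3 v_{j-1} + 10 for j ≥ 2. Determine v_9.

v_2 = -3·6 + 10 = -8
v_3 = -3·(-8) + 10 = 34
v_4 = -3·34 + 10 = -92
v_5 = -3·(-92) + 10 = 286
v_6 = -3·286 + 10 = -848
v_7 = -3·(-848) + 10 = 2554
v_8 = -3·2554 + 10 = -7652
v_9 = -3·(-7652) + 10 = 22966

22966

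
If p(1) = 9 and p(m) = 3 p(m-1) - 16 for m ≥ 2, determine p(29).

The fixed point is -16/(1 - 3) = 8, so p(m) - 8 = 3(p(m-1) - 8).
Hence p(m) = 1·3^{m-1} + 8.
p(29) = 1·3^{28} + 8 = 1·22876792454961 + 8 = 22876792454969.

22876792454969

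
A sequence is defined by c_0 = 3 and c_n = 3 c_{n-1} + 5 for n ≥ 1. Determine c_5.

c_1 = 3·3 + 5 = 14
c_2 = 3·14 + 5 = 47
c_3 = 3·47 + 5 = 146
c_4 = 3·146 + 5 = 443
c_5 = 3·443 + 5 = 1334

1334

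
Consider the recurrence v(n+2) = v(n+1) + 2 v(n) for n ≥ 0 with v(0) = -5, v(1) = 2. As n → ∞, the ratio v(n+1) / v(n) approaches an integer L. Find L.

The characteristic equation is r^2 - r - 2 = 0, which factors as (r - 2)(r + 1) = 0.
So the roots are 2 and -1. Since |2| > |-1| and the coefficient of 2^n is non-zero, the ratio tends to 2.

2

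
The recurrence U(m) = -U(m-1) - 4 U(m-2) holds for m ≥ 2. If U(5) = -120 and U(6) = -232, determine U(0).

5

Rearranging, U(m-2) = (U(m) + U(m-1)) / -4.
U(4) = (-232 + (-120)) / -4 = -352/-4 = 88
U(3) = (-120 + 88) / -4 = -32/-4 = 8
U(2) = (88 + 8) / -4 = 96/-4 = -24
U(1) = (8 + (-24)) / -4 = -16/-4 = 4
U(0) = (-24 + 4) / -4 = -20/-4 = 5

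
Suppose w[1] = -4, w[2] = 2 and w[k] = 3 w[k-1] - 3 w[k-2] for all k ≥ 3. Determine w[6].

w[3] = 3·2 - 3·(-4) = 18
w[4] = 3·18 - 3·2 = 48
w[5] = 3·48 - 3·18 = 90
w[6] = 3·90 - 3·48 = 126

126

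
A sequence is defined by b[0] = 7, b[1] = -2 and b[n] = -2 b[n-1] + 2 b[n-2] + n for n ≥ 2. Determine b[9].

-18569

b[2] = -2*(-2) + 2*7 + 2 = 20
b[3] = -2*20 + 2*(-2) + 3 = -41
b[4] = -2*(-41) + 2*20 + 4 = 126
b[5] = -2*126 + 2*(-41) + 5 = -329
b[6] = -2*(-329) + 2*126 + 6 = 916
b[7] = -2*916 + 2*(-329) + 7 = -2483
b[8] = -2*(-2483) + 2*916 + 8 = 6806
b[9] = -2*6806 + 2*(-2483) + 9 = -18569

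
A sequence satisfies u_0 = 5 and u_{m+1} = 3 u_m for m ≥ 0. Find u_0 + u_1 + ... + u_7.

16400

u_1 = 3*5 = 15
u_2 = 3*15 = 45
u_3 = 3*45 = 135
u_4 = 3*135 = 405
u_5 = 3*405 = 1215
u_6 = 3*1215 = 3645
u_7 = 3*3645 = 10935
Sum = 5 + 15 + 45 + 135 + 405 + 1215 + 3645 + 10935 = 16400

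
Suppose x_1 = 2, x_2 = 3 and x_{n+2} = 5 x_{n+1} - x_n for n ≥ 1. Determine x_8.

x_3 = 5(3) - 2 = 13
x_4 = 5(13) - 3 = 62
x_5 = 5(62) - 13 = 297
x_6 = 5(297) - 62 = 1423
x_7 = 5(1423) - 297 = 6818
x_8 = 5(6818) - 1423 = 32667

32667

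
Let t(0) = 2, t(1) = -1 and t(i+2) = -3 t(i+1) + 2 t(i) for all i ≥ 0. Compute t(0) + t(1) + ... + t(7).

-2919

t(2) = -3*(-1) + 2*2 = 7
t(3) = -3*7 + 2*(-1) = -23
t(4) = -3*(-23) + 2*7 = 83
t(5) = -3*83 + 2*(-23) = -295
t(6) = -3*(-295) + 2*83 = 1051
t(7) = -3*1051 + 2*(-295) = -3743
Sum = 2 + (-1) + 7 + (-23) + 83 + (-295) + 1051 + (-3743) = -2919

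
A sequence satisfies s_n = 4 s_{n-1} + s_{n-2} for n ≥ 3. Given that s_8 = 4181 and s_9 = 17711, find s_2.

Rearranging, s_{n-2} = s_n - 4 s_{n-1}.
s_7 = 17711 - 4*4181 = 987
s_6 = 4181 - 4*987 = 233
s_5 = 987 - 4*233 = 55
s_4 = 233 - 4*55 = 13
s_3 = 55 - 4*13 = 3
s_2 = 13 - 4*3 = 1

1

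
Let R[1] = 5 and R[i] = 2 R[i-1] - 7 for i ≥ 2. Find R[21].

-2097145

The fixed point is -7/(1 - 2) = 7, so R[i] - 7 = 2(R[i-1] - 7).
Hence R[i] = -2·2^{i-1} + 7.
R[21] = -2·2^{20} + 7 = -2·1048576 + 7 = -2097145.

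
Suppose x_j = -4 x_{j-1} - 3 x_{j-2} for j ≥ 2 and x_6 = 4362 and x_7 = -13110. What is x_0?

-6

Rearranging, x_{j-2} = (x_j + 4 x_{j-1}) / -3.
x_5 = (-13110 + 4·4362) / -3 = 4338/-3 = -1446
x_4 = (4362 + 4·(-1446)) / -3 = -1422/-3 = 474
x_3 = (-1446 + 4·474) / -3 = 450/-3 = -150
x_2 = (474 + 4·(-150)) / -3 = -126/-3 = 42
x_1 = (-150 + 4·42) / -3 = 18/-3 = -6
x_0 = (42 + 4·(-6)) / -3 = 18/-3 = -6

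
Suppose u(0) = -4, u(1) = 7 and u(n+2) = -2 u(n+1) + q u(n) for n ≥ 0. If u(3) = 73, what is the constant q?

3

u(2) = -14 - 4q
u(3) = 28 + 15q
So 28 + 15q = 73, giving q = 3.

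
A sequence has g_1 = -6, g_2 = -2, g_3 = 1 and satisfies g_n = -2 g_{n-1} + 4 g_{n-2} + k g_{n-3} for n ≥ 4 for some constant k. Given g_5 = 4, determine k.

g_4 = -10 - 6k
g_5 = 24 + 10k
So 24 + 10k = 4, giving k = -2.

-2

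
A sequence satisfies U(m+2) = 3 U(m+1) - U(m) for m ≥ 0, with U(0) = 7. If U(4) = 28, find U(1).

Let U(1) = w.
U(2) = -7 + 3w
U(3) = -21 + 8w
U(4) = -56 + 21w
So -56 + 21w = 28, giving w = 4.

4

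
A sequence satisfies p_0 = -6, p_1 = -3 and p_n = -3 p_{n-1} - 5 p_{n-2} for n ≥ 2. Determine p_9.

p_2 = -3(-3) - 5(-6) = 39
p_3 = -3(39) - 5(-3) = -102
p_4 = -3(-102) - 5(39) = 111
p_5 = -3(111) - 5(-102) = 177
p_6 = -3(177) - 5(111) = -1086
p_7 = -3(-1086) - 5(177) = 2373
p_8 = -3(2373) - 5(-1086) = -1689
p_9 = -3(-1689) - 5(2373) = -6798

-6798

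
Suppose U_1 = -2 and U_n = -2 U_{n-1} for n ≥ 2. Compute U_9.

U_2 = -2(-2) = 4
U_3 = -2(4) = -8
U_4 = -2(-8) = 16
U_5 = -2(16) = -32
U_6 = -2(-32) = 64
U_7 = -2(64) = -128
U_8 = -2(-128) = 256
U_9 = -2(256) = -512

-512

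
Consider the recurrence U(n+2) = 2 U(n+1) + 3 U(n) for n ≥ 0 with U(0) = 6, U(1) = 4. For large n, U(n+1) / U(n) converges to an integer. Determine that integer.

The characteristic equation is r^2 - 2r - 3 = 0, which factors as (r - 3)(r + 1) = 0.
So the roots are 3 and -1. Since |3| > |-1| and the coefficient of 3^n is non-zero, the ratio tends to 3.

3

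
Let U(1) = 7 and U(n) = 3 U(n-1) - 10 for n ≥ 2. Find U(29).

The fixed point is -10/(1 - 3) = 5, so U(n) - 5 = 3(U(n-1) - 5).
Hence U(n) = 2·3^{n-1} + 5.
U(29) = 2·3^{28} + 5 = 2·22876792454961 + 5 = 45753584909927.

45753584909927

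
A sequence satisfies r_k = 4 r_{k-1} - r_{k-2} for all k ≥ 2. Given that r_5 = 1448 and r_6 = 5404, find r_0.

Rearranging, r_{k-2} = -(r_k - 4 r_{k-1}).
r_4 = -(5404 - 4·1448) = 388
r_3 = -(1448 - 4·388) = 104
r_2 = -(388 - 4·104) = 28
r_1 = -(104 - 4·28) = 8
r_0 = -(28 - 4·8) = 4

4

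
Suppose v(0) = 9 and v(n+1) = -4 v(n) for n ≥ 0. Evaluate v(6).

v(1) = -4(9) = -36
v(2) = -4(-36) = 144
v(3) = -4(144) = -576
v(4) = -4(-576) = 2304
v(5) = -4(2304) = -9216
v(6) = -4(-9216) = 36864

36864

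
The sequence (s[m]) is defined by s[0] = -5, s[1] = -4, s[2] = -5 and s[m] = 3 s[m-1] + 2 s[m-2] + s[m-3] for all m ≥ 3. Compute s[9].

-61513

s[3] = 3(-5) + 2(-4) + (-5) = -28
s[4] = 3(-28) + 2(-5) + (-4) = -98
s[5] = 3(-98) + 2(-28) + (-5) = -355
s[6] = 3(-355) + 2(-98) + (-28) = -1289
s[7] = 3(-1289) + 2(-355) + (-98) = -4675
s[8] = 3(-4675) + 2(-1289) + (-355) = -16958
s[9] = 3(-16958) + 2(-4675) + (-1289) = -61513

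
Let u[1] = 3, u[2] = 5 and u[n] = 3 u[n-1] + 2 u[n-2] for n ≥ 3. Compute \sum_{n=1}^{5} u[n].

363

u[3] = 3·5 + 2·3 = 21
u[4] = 3·21 + 2·5 = 73
u[5] = 3·73 + 2·21 = 261
Sum = 3 + 5 + 21 + 73 + 261 = 363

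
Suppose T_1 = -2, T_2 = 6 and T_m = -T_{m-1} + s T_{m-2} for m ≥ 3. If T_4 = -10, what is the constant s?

-2

T_3 = -6 - 2s
T_4 = 6 + 8s
So 6 + 8s = -10, giving s = -2.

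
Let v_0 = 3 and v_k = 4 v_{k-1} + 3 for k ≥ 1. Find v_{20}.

The fixed point is 3/(1 - 4) = -1, so v_k + 1 = 4(v_{k-1} + 1).
Hence v_k = 4·4^k - 1.
v_{20} = 4·4^{20} - 1 = 4·1099511627776 - 1 = 4398046511103.

4398046511103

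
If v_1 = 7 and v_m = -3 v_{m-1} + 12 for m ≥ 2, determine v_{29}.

The fixed point is 12/(1 + 3) = 3, so v_m - 3 = -3(v_{m-1} - 3).
Hence v_m = 4·(-3)^{m-1} + 3.
v_{29} = 4·(-3)^{28} + 3 = 4·22876792454961 + 3 = 91507169819847.

91507169819847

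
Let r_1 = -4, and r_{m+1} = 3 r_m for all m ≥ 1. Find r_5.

-324

r_2 = 3*(-4) = -12
r_3 = 3*(-12) = -36
r_4 = 3*(-36) = -108
r_5 = 3*(-108) = -324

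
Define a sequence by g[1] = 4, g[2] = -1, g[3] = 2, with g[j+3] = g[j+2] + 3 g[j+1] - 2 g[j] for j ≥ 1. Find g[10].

g[4] = 2 + 3·(-1) - 2·4 = -9
g[5] = (-9) + 3·2 - 2·(-1) = -1
g[6] = (-1) + 3·(-9) - 2·2 = -32
g[7] = (-32) + 3·(-1) - 2·(-9) = -17
g[8] = (-17) + 3·(-32) - 2·(-1) = -111
g[9] = (-111) + 3·(-17) - 2·(-32) = -98
g[10] = (-98) + 3·(-111) - 2·(-17) = -397

-397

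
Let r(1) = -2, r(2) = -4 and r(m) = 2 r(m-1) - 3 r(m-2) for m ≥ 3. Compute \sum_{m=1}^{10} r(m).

-198

r(3) = 2(-4) - 3(-2) = -2
r(4) = 2(-2) - 3(-4) = 8
r(5) = 2(8) - 3(-2) = 22
r(6) = 2(22) - 3(8) = 20
r(7) = 2(20) - 3(22) = -26
r(8) = 2(-26) - 3(20) = -112
r(9) = 2(-112) - 3(-26) = -146
r(10) = 2(-146) - 3(-112) = 44
Sum = (-2) + (-4) + (-2) + 8 + 22 + 20 + (-26) + (-112) + (-146) + 44 = -198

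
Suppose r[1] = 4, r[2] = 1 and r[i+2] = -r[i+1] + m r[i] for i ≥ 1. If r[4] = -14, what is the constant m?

r[3] = -1 + 4m
r[4] = 1 - 3m
So 1 - 3m = -14, giving m = 5.

5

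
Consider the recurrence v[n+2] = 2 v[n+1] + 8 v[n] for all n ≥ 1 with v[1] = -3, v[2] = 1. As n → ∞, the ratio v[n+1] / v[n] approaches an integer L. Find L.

4

The characteristic equation is r^2 - 2r - 8 = 0, which factors as (r - 4)(r + 2) = 0.
So the roots are 4 and -2. Since |4| > |-2| and the coefficient of 4^n is non-zero, the ratio tends to 4.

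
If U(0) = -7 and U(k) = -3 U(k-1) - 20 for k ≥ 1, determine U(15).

28697809

The fixed point is -20/(1 + 3) = -5, so U(k) + 5 = -3(U(k-1) + 5).
Hence U(k) = -2·(-3)^k - 5.
U(15) = -2·(-3)^{15} - 5 = -2·-14348907 - 5 = 28697809.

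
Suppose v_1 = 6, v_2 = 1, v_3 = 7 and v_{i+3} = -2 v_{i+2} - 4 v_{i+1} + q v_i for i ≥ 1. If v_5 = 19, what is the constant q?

-1

v_4 = -18 + 6q
v_5 = 8 - 11q
So 8 - 11q = 19, giving q = -1.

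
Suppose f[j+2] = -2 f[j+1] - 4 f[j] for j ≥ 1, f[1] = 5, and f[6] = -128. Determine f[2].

-2

Let f[2] = x.
f[3] = -20 - 2x
f[4] = 40
f[5] = 8x
f[6] = -160 - 16x
So -160 - 16x = -128, giving x = -2.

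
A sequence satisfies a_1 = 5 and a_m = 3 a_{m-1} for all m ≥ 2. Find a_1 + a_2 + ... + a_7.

a_2 = 3*5 = 15
a_3 = 3*15 = 45
a_4 = 3*45 = 135
a_5 = 3*135 = 405
a_6 = 3*405 = 1215
a_7 = 3*1215 = 3645
Sum = 5 + 15 + 45 + 135 + 405 + 1215 + 3645 = 5465

5465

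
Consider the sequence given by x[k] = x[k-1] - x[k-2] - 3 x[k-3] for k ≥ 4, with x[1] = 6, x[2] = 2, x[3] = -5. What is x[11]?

x[4] = (-5) - 2 - 3*6 = -25
x[5] = (-25) - (-5) - 3*2 = -26
x[6] = (-26) - (-25) - 3*(-5) = 14
x[7] = 14 - (-26) - 3*(-25) = 115
x[8] = 115 - 14 - 3*(-26) = 179
x[9] = 179 - 115 - 3*14 = 22
x[10] = 22 - 179 - 3*115 = -502
x[11] = (-502) - 22 - 3*179 = -1061

-1061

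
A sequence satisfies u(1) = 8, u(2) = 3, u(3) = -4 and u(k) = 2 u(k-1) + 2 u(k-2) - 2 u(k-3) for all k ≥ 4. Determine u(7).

-320

u(4) = 2·(-4) + 2·3 - 2·8 = -18
u(5) = 2·(-18) + 2·(-4) - 2·3 = -50
u(6) = 2·(-50) + 2·(-18) - 2·(-4) = -128
u(7) = 2·(-128) + 2·(-50) - 2·(-18) = -320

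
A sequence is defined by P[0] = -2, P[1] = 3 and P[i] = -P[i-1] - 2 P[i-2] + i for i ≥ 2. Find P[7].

P[2] = -3 - 2·(-2) + 2 = 3
P[3] = -3 - 2·3 + 3 = -6
P[4] = -(-6) - 2·3 + 4 = 4
P[5] = -4 - 2·(-6) + 5 = 13
P[6] = -13 - 2·4 + 6 = -15
P[7] = -(-15) - 2·13 + 7 = -4

-4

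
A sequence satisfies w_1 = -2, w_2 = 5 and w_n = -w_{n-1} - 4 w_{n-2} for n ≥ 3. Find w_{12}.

w_3 = -5 - 4*(-2) = 3
w_4 = -3 - 4*5 = -23
w_5 = -(-23) - 4*3 = 11
w_6 = -11 - 4*(-23) = 81
w_7 = -81 - 4*11 = -125
w_8 = -(-125) - 4*81 = -199
w_9 = -(-199) - 4*(-125) = 699
w_{10} = -699 - 4*(-199) = 97
w_{11} = -97 - 4*699 = -2893
w_{12} = -(-2893) - 4*97 = 2505

2505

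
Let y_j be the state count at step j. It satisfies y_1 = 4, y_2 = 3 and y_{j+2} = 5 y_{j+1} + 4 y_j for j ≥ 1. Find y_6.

y_3 = 5*3 + 4*4 = 31
y_4 = 5*31 + 4*3 = 167
y_5 = 5*167 + 4*31 = 959
y_6 = 5*959 + 4*167 = 5463

5463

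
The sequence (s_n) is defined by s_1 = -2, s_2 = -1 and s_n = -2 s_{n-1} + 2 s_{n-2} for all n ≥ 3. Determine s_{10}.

1136

s_3 = -2(-1) + 2(-2) = -2
s_4 = -2(-2) + 2(-1) = 2
s_5 = -2(2) + 2(-2) = -8
s_6 = -2(-8) + 2(2) = 20
s_7 = -2(20) + 2(-8) = -56
s_8 = -2(-56) + 2(20) = 152
s_9 = -2(152) + 2(-56) = -416
s_{10} = -2(-416) + 2(152) = 1136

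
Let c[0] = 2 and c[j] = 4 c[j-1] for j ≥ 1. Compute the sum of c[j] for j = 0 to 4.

c[1] = 4(2) = 8
c[2] = 4(8) = 32
c[3] = 4(32) = 128
c[4] = 4(128) = 512
Sum = 2 + 8 + 32 + 128 + 512 = 682

682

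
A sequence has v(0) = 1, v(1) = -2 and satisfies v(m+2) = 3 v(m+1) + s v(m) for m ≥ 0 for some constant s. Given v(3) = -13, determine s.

5

v(2) = -6 + s
v(3) = -18 + s
So -18 + s = -13, giving s = 5.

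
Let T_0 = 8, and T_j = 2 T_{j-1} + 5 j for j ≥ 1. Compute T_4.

258

T_1 = 2·8 + 5 = 21
T_2 = 2·21 + 10 = 52
T_3 = 2·52 + 15 = 119
T_4 = 2·119 + 20 = 258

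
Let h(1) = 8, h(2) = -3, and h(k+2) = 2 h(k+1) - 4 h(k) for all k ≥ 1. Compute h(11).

h(3) = 2·(-3) - 4·8 = -38
h(4) = 2·(-38) - 4·(-3) = -64
h(5) = 2·(-64) - 4·(-38) = 24
h(6) = 2·24 - 4·(-64) = 304
h(7) = 2·304 - 4·24 = 512
h(8) = 2·512 - 4·304 = -192
h(9) = 2·(-192) - 4·512 = -2432
h(10) = 2·(-2432) - 4·(-192) = -4096
h(11) = 2·(-4096) - 4·(-2432) = 1536

1536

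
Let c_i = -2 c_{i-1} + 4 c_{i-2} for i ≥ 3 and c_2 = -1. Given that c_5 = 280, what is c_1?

8

Let c_1 = y.
c_3 = 2 + 4y
c_4 = -8 - 8y
c_5 = 24 + 32y
So 24 + 32y = 280, giving y = 8.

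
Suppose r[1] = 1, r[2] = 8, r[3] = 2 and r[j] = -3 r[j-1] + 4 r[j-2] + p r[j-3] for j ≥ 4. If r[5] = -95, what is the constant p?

r[4] = 26 + p
r[5] = -70 + 5p
So -70 + 5p = -95, giving p = -5.

-5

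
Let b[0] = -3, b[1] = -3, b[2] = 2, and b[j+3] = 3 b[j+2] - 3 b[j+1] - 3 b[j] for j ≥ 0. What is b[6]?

144

b[3] = 3·2 - 3·(-3) - 3·(-3) = 24
b[4] = 3·24 - 3·2 - 3·(-3) = 75
b[5] = 3·75 - 3·24 - 3·2 = 147
b[6] = 3·147 - 3·75 - 3·24 = 144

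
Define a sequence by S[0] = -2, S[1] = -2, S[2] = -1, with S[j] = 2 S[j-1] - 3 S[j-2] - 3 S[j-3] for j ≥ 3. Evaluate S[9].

S[3] = 2(-1) - 3(-2) - 3(-2) = 10
S[4] = 2(10) - 3(-1) - 3(-2) = 29
S[5] = 2(29) - 3(10) - 3(-1) = 31
S[6] = 2(31) - 3(29) - 3(10) = -55
S[7] = 2(-55) - 3(31) - 3(29) = -290
S[8] = 2(-290) - 3(-55) - 3(31) = -508
S[9] = 2(-508) - 3(-290) - 3(-55) = 19

19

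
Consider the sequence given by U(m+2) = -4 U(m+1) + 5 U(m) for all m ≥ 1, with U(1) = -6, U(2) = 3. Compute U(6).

U(3) = -4*3 + 5*(-6) = -42
U(4) = -4*(-42) + 5*3 = 183
U(5) = -4*183 + 5*(-42) = -942
U(6) = -4*(-942) + 5*183 = 4683

4683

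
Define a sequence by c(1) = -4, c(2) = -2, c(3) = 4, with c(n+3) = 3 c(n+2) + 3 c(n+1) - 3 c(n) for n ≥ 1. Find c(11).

c(4) = 3·4 + 3·(-2) - 3·(-4) = 18
c(5) = 3·18 + 3·4 - 3·(-2) = 72
c(6) = 3·72 + 3·18 - 3·4 = 258
c(7) = 3·258 + 3·72 - 3·18 = 936
c(8) = 3·936 + 3·258 - 3·72 = 3366
c(9) = 3·3366 + 3·936 - 3·258 = 12132
c(10) = 3·12132 + 3·3366 - 3·936 = 43686
c(11) = 3·43686 + 3·12132 - 3·3366 = 157356

157356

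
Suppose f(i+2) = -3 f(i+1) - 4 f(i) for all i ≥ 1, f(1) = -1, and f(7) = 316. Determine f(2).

8

Let f(2) = z.
f(3) = 4 - 3z
f(4) = -12 + 5z
f(5) = 20 - 3z
f(6) = -12 - 11z
f(7) = -44 + 45z
So -44 + 45z = 316, giving z = 8.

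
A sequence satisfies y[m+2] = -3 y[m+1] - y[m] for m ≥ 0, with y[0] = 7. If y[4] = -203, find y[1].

Let y[1] = v.
y[2] = -7 - 3v
y[3] = 21 + 8v
y[4] = -56 - 21v
So -56 - 21v = -203, giving v = 7.

7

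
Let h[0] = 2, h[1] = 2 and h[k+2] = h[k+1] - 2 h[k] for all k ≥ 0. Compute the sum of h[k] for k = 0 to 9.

h[2] = 2 - 2(2) = -2
h[3] = (-2) - 2(2) = -6
h[4] = (-6) - 2(-2) = -2
h[5] = (-2) - 2(-6) = 10
h[6] = 10 - 2(-2) = 14
h[7] = 14 - 2(10) = -6
h[8] = (-6) - 2(14) = -34
h[9] = (-34) - 2(-6) = -22
Sum = 2 + 2 + (-2) + (-6) + (-2) + 10 + 14 + (-6) + (-34) + (-22) = -44

-44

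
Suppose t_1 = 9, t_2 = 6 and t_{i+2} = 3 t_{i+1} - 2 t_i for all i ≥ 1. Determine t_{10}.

t_3 = 3·6 - 2·9 = 0
t_4 = 3·0 - 2·6 = -12
t_5 = 3·(-12) - 2·0 = -36
t_6 = 3·(-36) - 2·(-12) = -84
t_7 = 3·(-84) - 2·(-36) = -180
t_8 = 3·(-180) - 2·(-84) = -372
t_9 = 3·(-372) - 2·(-180) = -756
t_{10} = 3·(-756) - 2·(-372) = -1524

-1524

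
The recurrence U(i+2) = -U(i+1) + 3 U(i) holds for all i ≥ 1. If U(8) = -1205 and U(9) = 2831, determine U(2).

-5

Rearranging, U(i-2) = (U(i) + U(i-1)) / 3.
U(7) = (2831 + (-1205)) / 3 = 1626/3 = 542
U(6) = (-1205 + 542) / 3 = -663/3 = -221
U(5) = (542 + (-221)) / 3 = 321/3 = 107
U(4) = (-221 + 107) / 3 = -114/3 = -38
U(3) = (107 + (-38)) / 3 = 69/3 = 23
U(2) = (-38 + 23) / 3 = -15/3 = -5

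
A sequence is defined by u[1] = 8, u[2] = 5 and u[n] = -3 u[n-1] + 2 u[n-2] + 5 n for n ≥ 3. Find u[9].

u[3] = -3(5) + 2(8) + 15 = 16
u[4] = -3(16) + 2(5) + 20 = -18
u[5] = -3(-18) + 2(16) + 25 = 111
u[6] = -3(111) + 2(-18) + 30 = -339
u[7] = -3(-339) + 2(111) + 35 = 1274
u[8] = -3(1274) + 2(-339) + 40 = -4460
u[9] = -3(-4460) + 2(1274) + 45 = 15973

15973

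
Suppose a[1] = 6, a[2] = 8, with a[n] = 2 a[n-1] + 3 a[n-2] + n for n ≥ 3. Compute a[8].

a[3] = 2*8 + 3*6 + 3 = 37
a[4] = 2*37 + 3*8 + 4 = 102
a[5] = 2*102 + 3*37 + 5 = 320
a[6] = 2*320 + 3*102 + 6 = 952
a[7] = 2*952 + 3*320 + 7 = 2871
a[8] = 2*2871 + 3*952 + 8 = 8606

8606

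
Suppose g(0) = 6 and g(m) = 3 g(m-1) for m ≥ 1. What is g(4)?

g(1) = 3*6 = 18
g(2) = 3*18 = 54
g(3) = 3*54 = 162
g(4) = 3*162 = 486

486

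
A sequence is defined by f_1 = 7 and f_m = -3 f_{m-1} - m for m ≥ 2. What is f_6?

-1809

f_2 = -3·7 - 2 = -23
f_3 = -3·(-23) - 3 = 66
f_4 = -3·66 - 4 = -202
f_5 = -3·(-202) - 5 = 601
f_6 = -3·601 - 6 = -1809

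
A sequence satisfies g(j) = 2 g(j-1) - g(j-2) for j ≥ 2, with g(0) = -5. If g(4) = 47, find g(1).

Let g(1) = w.
g(2) = 5 + 2w
g(3) = 10 + 3w
g(4) = 15 + 4w
So 15 + 4w = 47, giving w = 8.

8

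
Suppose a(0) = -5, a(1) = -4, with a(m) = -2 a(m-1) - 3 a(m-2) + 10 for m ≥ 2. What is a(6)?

-275

a(2) = -2(-4) - 3(-5) + 10 = 33
a(3) = -2(33) - 3(-4) + 10 = -44
a(4) = -2(-44) - 3(33) + 10 = -1
a(5) = -2(-1) - 3(-44) + 10 = 144
a(6) = -2(144) - 3(-1) + 10 = -275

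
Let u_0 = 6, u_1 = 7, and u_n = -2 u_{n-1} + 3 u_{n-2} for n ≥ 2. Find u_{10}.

-14756

u_2 = -2·7 + 3·6 = 4
u_3 = -2·4 + 3·7 = 13
u_4 = -2·13 + 3·4 = -14
u_5 = -2·(-14) + 3·13 = 67
u_6 = -2·67 + 3·(-14) = -176
u_7 = -2·(-176) + 3·67 = 553
u_8 = -2·553 + 3·(-176) = -1634
u_9 = -2·(-1634) + 3·553 = 4927
u_{10} = -2·4927 + 3·(-1634) = -14756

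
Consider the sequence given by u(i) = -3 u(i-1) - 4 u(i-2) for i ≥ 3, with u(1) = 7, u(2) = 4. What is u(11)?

-4888

u(3) = -3(4) - 4(7) = -40
u(4) = -3(-40) - 4(4) = 104
u(5) = -3(104) - 4(-40) = -152
u(6) = -3(-152) - 4(104) = 40
u(7) = -3(40) - 4(-152) = 488
u(8) = -3(488) - 4(40) = -1624
u(9) = -3(-1624) - 4(488) = 2920
u(10) = -3(2920) - 4(-1624) = -2264
u(11) = -3(-2264) - 4(2920) = -4888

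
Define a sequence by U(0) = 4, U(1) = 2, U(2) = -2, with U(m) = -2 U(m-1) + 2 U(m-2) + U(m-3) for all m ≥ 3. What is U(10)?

U(3) = -2(-2) + 2(2) + 4 = 12
U(4) = -2(12) + 2(-2) + 2 = -26
U(5) = -2(-26) + 2(12) + (-2) = 74
U(6) = -2(74) + 2(-26) + 12 = -188
U(7) = -2(-188) + 2(74) + (-26) = 498
U(8) = -2(498) + 2(-188) + 74 = -1298
U(9) = -2(-1298) + 2(498) + (-188) = 3404
U(10) = -2(3404) + 2(-1298) + 498 = -8906

-8906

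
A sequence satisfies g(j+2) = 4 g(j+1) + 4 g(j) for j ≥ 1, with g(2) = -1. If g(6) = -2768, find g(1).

-6

Let g(1) = w.
g(3) = -4 + 4w
g(4) = -20 + 16w
g(5) = -96 + 80w
g(6) = -464 + 384w
So -464 + 384w = -2768, giving w = -6.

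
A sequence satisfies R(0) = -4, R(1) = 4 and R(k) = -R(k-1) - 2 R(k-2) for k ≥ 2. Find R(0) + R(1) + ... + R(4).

-4

R(2) = -4 - 2(-4) = 4
R(3) = -4 - 2(4) = -12
R(4) = -(-12) - 2(4) = 4
Sum = (-4) + 4 + 4 + (-12) + 4 = -4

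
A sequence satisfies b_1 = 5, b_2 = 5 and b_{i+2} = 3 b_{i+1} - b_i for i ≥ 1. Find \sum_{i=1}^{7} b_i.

b_3 = 3*5 - 5 = 10
b_4 = 3*10 - 5 = 25
b_5 = 3*25 - 10 = 65
b_6 = 3*65 - 25 = 170
b_7 = 3*170 - 65 = 445
Sum = 5 + 5 + 10 + 25 + 65 + 170 + 445 = 725

725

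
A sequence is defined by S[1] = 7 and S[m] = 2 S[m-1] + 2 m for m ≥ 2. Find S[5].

S[2] = 2·7 + 4 = 18
S[3] = 2·18 + 6 = 42
S[4] = 2·42 + 8 = 92
S[5] = 2·92 + 10 = 194

194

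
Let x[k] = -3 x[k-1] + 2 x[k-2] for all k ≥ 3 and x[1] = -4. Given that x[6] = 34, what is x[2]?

-2

Let x[2] = z.
x[3] = -8 - 3z
x[4] = 24 + 11z
x[5] = -88 - 39z
x[6] = 312 + 139z
So 312 + 139z = 34, giving z = -2.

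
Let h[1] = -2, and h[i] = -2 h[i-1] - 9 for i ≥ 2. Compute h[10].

-515

h[2] = -2(-2) - 9 = -5
h[3] = -2(-5) - 9 = 1
h[4] = -2(1) - 9 = -11
h[5] = -2(-11) - 9 = 13
h[6] = -2(13) - 9 = -35
h[7] = -2(-35) - 9 = 61
h[8] = -2(61) - 9 = -131
h[9] = -2(-131) - 9 = 253
h[10] = -2(253) - 9 = -515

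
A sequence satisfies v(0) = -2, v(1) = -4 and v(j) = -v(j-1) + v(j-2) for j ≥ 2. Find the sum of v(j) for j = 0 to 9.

-66

v(2) = -(-4) + (-2) = 2
v(3) = -2 + (-4) = -6
v(4) = -(-6) + 2 = 8
v(5) = -8 + (-6) = -14
v(6) = -(-14) + 8 = 22
v(7) = -22 + (-14) = -36
v(8) = -(-36) + 22 = 58
v(9) = -58 + (-36) = -94
Sum = (-2) + (-4) + 2 + (-6) + 8 + (-14) + 22 + (-36) + 58 + (-94) = -66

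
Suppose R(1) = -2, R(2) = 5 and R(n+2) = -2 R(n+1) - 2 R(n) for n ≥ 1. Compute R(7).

R(3) = -2·5 - 2·(-2) = -6
R(4) = -2·(-6) - 2·5 = 2
R(5) = -2·2 - 2·(-6) = 8
R(6) = -2·8 - 2·2 = -20
R(7) = -2·(-20) - 2·8 = 24

24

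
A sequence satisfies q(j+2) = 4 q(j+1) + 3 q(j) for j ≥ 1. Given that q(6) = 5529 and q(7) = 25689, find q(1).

Rearranging, q(j-2) = (q(j) - 4 q(j-1)) / 3.
q(5) = (25689 - 4·5529) / 3 = 3573/3 = 1191
q(4) = (5529 - 4·1191) / 3 = 765/3 = 255
q(3) = (1191 - 4·255) / 3 = 171/3 = 57
q(2) = (255 - 4·57) / 3 = 27/3 = 9
q(1) = (57 - 4·9) / 3 = 21/3 = 7

7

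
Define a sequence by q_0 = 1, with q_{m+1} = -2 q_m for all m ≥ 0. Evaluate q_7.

q_1 = -2(1) = -2
q_2 = -2(-2) = 4
q_3 = -2(4) = -8
q_4 = -2(-8) = 16
q_5 = -2(16) = -32
q_6 = -2(-32) = 64
q_7 = -2(64) = -128

-128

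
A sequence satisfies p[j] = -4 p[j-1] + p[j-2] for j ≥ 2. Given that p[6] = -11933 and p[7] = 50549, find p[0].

Rearranging, p[j-2] = p[j] + 4 p[j-1].
p[5] = 50549 + 4(-11933) = 2817
p[4] = -11933 + 4(2817) = -665
p[3] = 2817 + 4(-665) = 157
p[2] = -665 + 4(157) = -37
p[1] = 157 + 4(-37) = 9
p[0] = -37 + 4(9) = -1

-1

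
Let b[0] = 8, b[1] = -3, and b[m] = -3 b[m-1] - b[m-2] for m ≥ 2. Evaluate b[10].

-377

b[2] = -3*(-3) - 8 = 1
b[3] = -3*1 - (-3) = 0
b[4] = -3*0 - 1 = -1
b[5] = -3*(-1) - 0 = 3
b[6] = -3*3 - (-1) = -8
b[7] = -3*(-8) - 3 = 21
b[8] = -3*21 - (-8) = -55
b[9] = -3*(-55) - 21 = 144
b[10] = -3*144 - (-55) = -377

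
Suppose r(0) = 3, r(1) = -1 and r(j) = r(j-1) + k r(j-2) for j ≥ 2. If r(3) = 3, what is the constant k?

r(2) = -1 + 3k
r(3) = -1 + 2k
So -1 + 2k = 3, giving k = 2.

2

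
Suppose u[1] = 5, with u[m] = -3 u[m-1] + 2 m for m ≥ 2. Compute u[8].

u[2] = -3(5) + 4 = -11
u[3] = -3(-11) + 6 = 39
u[4] = -3(39) + 8 = -109
u[5] = -3(-109) + 10 = 337
u[6] = -3(337) + 12 = -999
u[7] = -3(-999) + 14 = 3011
u[8] = -3(3011) + 16 = -9017

-9017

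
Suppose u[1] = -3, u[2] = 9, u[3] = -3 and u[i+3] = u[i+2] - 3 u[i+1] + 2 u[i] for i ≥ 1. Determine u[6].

u[4] = (-3) - 3·9 + 2·(-3) = -36
u[5] = (-36) - 3·(-3) + 2·9 = -9
u[6] = (-9) - 3·(-36) + 2·(-3) = 93

93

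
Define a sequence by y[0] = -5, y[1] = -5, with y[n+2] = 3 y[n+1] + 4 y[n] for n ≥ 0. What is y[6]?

y[2] = 3·(-5) + 4·(-5) = -35
y[3] = 3·(-35) + 4·(-5) = -125
y[4] = 3·(-125) + 4·(-35) = -515
y[5] = 3·(-515) + 4·(-125) = -2045
y[6] = 3·(-2045) + 4·(-515) = -8195

-8195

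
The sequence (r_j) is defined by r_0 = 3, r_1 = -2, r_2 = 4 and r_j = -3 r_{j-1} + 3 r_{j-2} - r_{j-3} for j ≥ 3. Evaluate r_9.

-65262

r_3 = -3(4) + 3(-2) - 3 = -21
r_4 = -3(-21) + 3(4) - (-2) = 77
r_5 = -3(77) + 3(-21) - 4 = -298
r_6 = -3(-298) + 3(77) - (-21) = 1146
r_7 = -3(1146) + 3(-298) - 77 = -4409
r_8 = -3(-4409) + 3(1146) - (-298) = 16963
r_9 = -3(16963) + 3(-4409) - 1146 = -65262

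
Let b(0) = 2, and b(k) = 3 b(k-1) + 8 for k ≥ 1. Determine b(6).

4370

b(1) = 3(2) + 8 = 14
b(2) = 3(14) + 8 = 50
b(3) = 3(50) + 8 = 158
b(4) = 3(158) + 8 = 482
b(5) = 3(482) + 8 = 1454
b(6) = 3(1454) + 8 = 4370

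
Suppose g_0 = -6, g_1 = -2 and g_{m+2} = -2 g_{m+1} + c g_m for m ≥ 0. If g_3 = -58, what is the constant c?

-5

g_2 = 4 - 6c
g_3 = -8 + 10c
So -8 + 10c = -58, giving c = -5.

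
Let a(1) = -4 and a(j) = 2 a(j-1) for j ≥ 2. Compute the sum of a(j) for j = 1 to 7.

-508

a(2) = 2(-4) = -8
a(3) = 2(-8) = -16
a(4) = 2(-16) = -32
a(5) = 2(-32) = -64
a(6) = 2(-64) = -128
a(7) = 2(-128) = -256
Sum = (-4) + (-8) + (-16) + (-32) + (-64) + (-128) + (-256) = -508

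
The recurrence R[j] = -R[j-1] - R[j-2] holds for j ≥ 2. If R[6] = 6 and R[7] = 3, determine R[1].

Rearranging, R[j-2] = -(R[j] + R[j-1]).
R[5] = -(3 + 6) = -9
R[4] = -(6 + (-9)) = 3
R[3] = -(-9 + 3) = 6
R[2] = -(3 + 6) = -9
R[1] = -(6 + (-9)) = 3

3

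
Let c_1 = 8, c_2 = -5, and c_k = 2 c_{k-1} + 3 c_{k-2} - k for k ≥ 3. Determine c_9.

c_3 = 2·(-5) + 3·8 - 3 = 11
c_4 = 2·11 + 3·(-5) - 4 = 3
c_5 = 2·3 + 3·11 - 5 = 34
c_6 = 2·34 + 3·3 - 6 = 71
c_7 = 2·71 + 3·34 - 7 = 237
c_8 = 2·237 + 3·71 - 8 = 679
c_9 = 2·679 + 3·237 - 9 = 2060

2060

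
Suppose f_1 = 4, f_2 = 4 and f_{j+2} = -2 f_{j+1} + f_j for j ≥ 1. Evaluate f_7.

-164

f_3 = -2·4 + 4 = -4
f_4 = -2·(-4) + 4 = 12
f_5 = -2·12 + (-4) = -28
f_6 = -2·(-28) + 12 = 68
f_7 = -2·68 + (-28) = -164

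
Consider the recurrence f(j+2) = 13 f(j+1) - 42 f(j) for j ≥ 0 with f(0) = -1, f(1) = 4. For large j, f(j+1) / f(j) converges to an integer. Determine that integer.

7

The characteristic equation is r^2 - 13r + 42 = 0, which factors as (r - 7)(r - 6) = 0.
So the roots are 7 and 6. Since |7| > |6| and the coefficient of 7^j is non-zero, the ratio tends to 7.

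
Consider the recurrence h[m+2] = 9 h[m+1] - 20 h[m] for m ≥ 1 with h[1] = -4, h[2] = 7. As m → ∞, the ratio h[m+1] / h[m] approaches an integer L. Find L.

The characteristic equation is r^2 - 9r + 20 = 0, which factors as (r - 5)(r - 4) = 0.
So the roots are 5 and 4. Since |5| > |4| and the coefficient of 5^m is non-zero, the ratio tends to 5.

5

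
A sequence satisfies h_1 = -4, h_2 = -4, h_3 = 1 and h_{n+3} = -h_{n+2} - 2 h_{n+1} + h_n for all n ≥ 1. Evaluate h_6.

4

h_4 = -1 - 2(-4) + (-4) = 3
h_5 = -3 - 2(1) + (-4) = -9
h_6 = -(-9) - 2(3) + 1 = 4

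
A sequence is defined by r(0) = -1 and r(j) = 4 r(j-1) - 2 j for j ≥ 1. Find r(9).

-495154

r(1) = 4(-1) - 2 = -6
r(2) = 4(-6) - 4 = -28
r(3) = 4(-28) - 6 = -118
r(4) = 4(-118) - 8 = -480
r(5) = 4(-480) - 10 = -1930
r(6) = 4(-1930) - 12 = -7732
r(7) = 4(-7732) - 14 = -30942
r(8) = 4(-30942) - 16 = -123784
r(9) = 4(-123784) - 18 = -495154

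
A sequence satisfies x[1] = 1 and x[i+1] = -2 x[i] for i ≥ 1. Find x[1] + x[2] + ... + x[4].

x[2] = -2·1 = -2
x[3] = -2·(-2) = 4
x[4] = -2·4 = -8
Sum = 1 + (-2) + 4 + (-8) = -5

-5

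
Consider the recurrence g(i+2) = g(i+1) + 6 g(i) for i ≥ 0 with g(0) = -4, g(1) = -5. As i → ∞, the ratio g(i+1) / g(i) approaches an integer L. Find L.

3

The characteristic equation is r^2 - r - 6 = 0, which factors as (r - 3)(r + 2) = 0.
So the roots are 3 and -2. Since |3| > |-2| and the coefficient of 3^i is non-zero, the ratio tends to 3.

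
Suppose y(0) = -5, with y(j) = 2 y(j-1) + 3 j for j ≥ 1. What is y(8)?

226

y(1) = 2*(-5) + 3 = -7
y(2) = 2*(-7) + 6 = -8
y(3) = 2*(-8) + 9 = -7
y(4) = 2*(-7) + 12 = -2
y(5) = 2*(-2) + 15 = 11
y(6) = 2*11 + 18 = 40
y(7) = 2*40 + 21 = 101
y(8) = 2*101 + 24 = 226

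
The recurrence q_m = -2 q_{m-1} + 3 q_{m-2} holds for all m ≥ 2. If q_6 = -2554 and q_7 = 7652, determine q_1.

Rearranging, q_{m-2} = (q_m + 2 q_{m-1}) / 3.
q_5 = (7652 + 2(-2554)) / 3 = 2544/3 = 848
q_4 = (-2554 + 2(848)) / 3 = -858/3 = -286
q_3 = (848 + 2(-286)) / 3 = 276/3 = 92
q_2 = (-286 + 2(92)) / 3 = -102/3 = -34
q_1 = (92 + 2(-34)) / 3 = 24/3 = 8

8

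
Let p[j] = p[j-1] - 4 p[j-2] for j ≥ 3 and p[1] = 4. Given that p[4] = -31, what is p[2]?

Let p[2] = v.
p[3] = -16 + v
p[4] = -16 - 3v
So -16 - 3v = -31, giving v = 5.

5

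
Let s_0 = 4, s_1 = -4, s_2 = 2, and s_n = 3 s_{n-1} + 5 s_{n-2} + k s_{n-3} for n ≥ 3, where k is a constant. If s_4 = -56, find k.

-3

s_3 = -14 + 4k
s_4 = -32 + 8k
So -32 + 8k = -56, giving k = -3.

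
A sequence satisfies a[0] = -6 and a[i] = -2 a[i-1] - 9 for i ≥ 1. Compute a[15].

The fixed point is -9/(1 + 2) = -3, so a[i] + 3 = -2(a[i-1] + 3).
Hence a[i] = -3·(-2)^i - 3.
a[15] = -3·(-2)^{15} - 3 = -3·-32768 - 3 = 98301.

98301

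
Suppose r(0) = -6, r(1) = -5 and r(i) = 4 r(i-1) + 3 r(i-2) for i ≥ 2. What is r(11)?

-36490583

r(2) = 4*(-5) + 3*(-6) = -38
r(3) = 4*(-38) + 3*(-5) = -167
r(4) = 4*(-167) + 3*(-38) = -782
r(5) = 4*(-782) + 3*(-167) = -3629
r(6) = 4*(-3629) + 3*(-782) = -16862
r(7) = 4*(-16862) + 3*(-3629) = -78335
r(8) = 4*(-78335) + 3*(-16862) = -363926
r(9) = 4*(-363926) + 3*(-78335) = -1690709
r(10) = 4*(-1690709) + 3*(-363926) = -7854614
r(11) = 4*(-7854614) + 3*(-1690709) = -36490583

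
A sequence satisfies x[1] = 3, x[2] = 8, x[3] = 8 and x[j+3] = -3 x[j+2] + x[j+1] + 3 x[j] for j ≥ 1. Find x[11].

x[4] = -3·8 + 8 + 3·3 = -7
x[5] = -3·(-7) + 8 + 3·8 = 53
x[6] = -3·53 + (-7) + 3·8 = -142
x[7] = -3·(-142) + 53 + 3·(-7) = 458
x[8] = -3·458 + (-142) + 3·53 = -1357
x[9] = -3·(-1357) + 458 + 3·(-142) = 4103
x[10] = -3·4103 + (-1357) + 3·458 = -12292
x[11] = -3·(-12292) + 4103 + 3·(-1357) = 36908

36908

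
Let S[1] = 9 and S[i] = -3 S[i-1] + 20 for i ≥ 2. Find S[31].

823564528378601

The fixed point is 20/(1 + 3) = 5, so S[i] - 5 = -3(S[i-1] - 5).
Hence S[i] = 4·(-3)^{i-1} + 5.
S[31] = 4·(-3)^{30} + 5 = 4·205891132094649 + 5 = 823564528378601.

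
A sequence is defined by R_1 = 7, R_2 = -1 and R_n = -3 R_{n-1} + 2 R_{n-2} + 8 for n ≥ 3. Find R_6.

R_3 = -3*(-1) + 2*7 + 8 = 25
R_4 = -3*25 + 2*(-1) + 8 = -69
R_5 = -3*(-69) + 2*25 + 8 = 265
R_6 = -3*265 + 2*(-69) + 8 = -925

-925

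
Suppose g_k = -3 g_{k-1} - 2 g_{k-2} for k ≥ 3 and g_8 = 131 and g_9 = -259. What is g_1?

-4

Rearranging, g_{k-2} = (g_k + 3 g_{k-1}) / -2.
g_7 = (-259 + 3*131) / -2 = 134/-2 = -67
g_6 = (131 + 3*(-67)) / -2 = -70/-2 = 35
g_5 = (-67 + 3*35) / -2 = 38/-2 = -19
g_4 = (35 + 3*(-19)) / -2 = -22/-2 = 11
g_3 = (-19 + 3*11) / -2 = 14/-2 = -7
g_2 = (11 + 3*(-7)) / -2 = -10/-2 = 5
g_1 = (-7 + 3*5) / -2 = 8/-2 = -4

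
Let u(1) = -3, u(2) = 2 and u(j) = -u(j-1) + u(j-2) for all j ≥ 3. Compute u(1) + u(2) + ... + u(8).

u(3) = -2 + (-3) = -5
u(4) = -(-5) + 2 = 7
u(5) = -7 + (-5) = -12
u(6) = -(-12) + 7 = 19
u(7) = -19 + (-12) = -31
u(8) = -(-31) + 19 = 50
Sum = (-3) + 2 + (-5) + 7 + (-12) + 19 + (-31) + 50 = 27

27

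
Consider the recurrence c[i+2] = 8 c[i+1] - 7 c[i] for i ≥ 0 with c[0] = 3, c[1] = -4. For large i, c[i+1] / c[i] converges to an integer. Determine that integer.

7

The characteristic equation is r^2 - 8r + 7 = 0, which factors as (r - 7)(r - 1) = 0.
So the roots are 7 and 1. Since |7| > |1| and the coefficient of 7^i is non-zero, the ratio tends to 7.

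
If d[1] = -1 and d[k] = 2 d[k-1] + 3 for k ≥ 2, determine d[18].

The fixed point is 3/(1 - 2) = -3, so d[k] + 3 = 2(d[k-1] + 3).
Hence d[k] = 2·2^{k-1} - 3.
d[18] = 2·2^{17} - 3 = 2·131072 - 3 = 262141.

262141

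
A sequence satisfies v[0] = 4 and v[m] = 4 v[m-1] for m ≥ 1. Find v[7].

65536

v[1] = 4*4 = 16
v[2] = 4*16 = 64
v[3] = 4*64 = 256
v[4] = 4*256 = 1024
v[5] = 4*1024 = 4096
v[6] = 4*4096 = 16384
v[7] = 4*16384 = 65536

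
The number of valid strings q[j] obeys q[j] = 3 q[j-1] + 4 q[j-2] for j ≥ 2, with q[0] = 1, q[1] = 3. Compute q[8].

q[2] = 3*3 + 4*1 = 13
q[3] = 3*13 + 4*3 = 51
q[4] = 3*51 + 4*13 = 205
q[5] = 3*205 + 4*51 = 819
q[6] = 3*819 + 4*205 = 3277
q[7] = 3*3277 + 4*819 = 13107
q[8] = 3*13107 + 4*3277 = 52429

52429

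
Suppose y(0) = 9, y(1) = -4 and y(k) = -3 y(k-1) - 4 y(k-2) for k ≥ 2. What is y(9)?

-3688

y(2) = -3*(-4) - 4*9 = -24
y(3) = -3*(-24) - 4*(-4) = 88
y(4) = -3*88 - 4*(-24) = -168
y(5) = -3*(-168) - 4*88 = 152
y(6) = -3*152 - 4*(-168) = 216
y(7) = -3*216 - 4*152 = -1256
y(8) = -3*(-1256) - 4*216 = 2904
y(9) = -3*2904 - 4*(-1256) = -3688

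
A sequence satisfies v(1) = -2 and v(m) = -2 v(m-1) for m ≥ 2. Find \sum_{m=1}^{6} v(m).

42

v(2) = -2·(-2) = 4
v(3) = -2·4 = -8
v(4) = -2·(-8) = 16
v(5) = -2·16 = -32
v(6) = -2·(-32) = 64
Sum = (-2) + 4 + (-8) + 16 + (-32) + 64 = 42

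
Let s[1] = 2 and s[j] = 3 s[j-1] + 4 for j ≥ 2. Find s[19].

The fixed point is 4/(1 - 3) = -2, so s[j] + 2 = 3(s[j-1] + 2).
Hence s[j] = 4·3^{j-1} - 2.
s[19] = 4·3^{18} - 2 = 4·387420489 - 2 = 1549681954.

1549681954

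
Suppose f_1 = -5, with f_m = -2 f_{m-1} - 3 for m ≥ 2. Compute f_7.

-257

f_2 = -2·(-5) - 3 = 7
f_3 = -2·7 - 3 = -17
f_4 = -2·(-17) - 3 = 31
f_5 = -2·31 - 3 = -65
f_6 = -2·(-65) - 3 = 127
f_7 = -2·127 - 3 = -257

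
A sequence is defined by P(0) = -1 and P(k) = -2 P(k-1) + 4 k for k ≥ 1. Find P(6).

P(1) = -2·(-1) + 4 = 6
P(2) = -2·6 + 8 = -4
P(3) = -2·(-4) + 12 = 20
P(4) = -2·20 + 16 = -24
P(5) = -2·(-24) + 20 = 68
P(6) = -2·68 + 24 = -112

-112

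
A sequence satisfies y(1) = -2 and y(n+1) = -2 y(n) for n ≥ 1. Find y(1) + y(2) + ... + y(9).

y(2) = -2(-2) = 4
y(3) = -2(4) = -8
y(4) = -2(-8) = 16
y(5) = -2(16) = -32
y(6) = -2(-32) = 64
y(7) = -2(64) = -128
y(8) = -2(-128) = 256
y(9) = -2(256) = -512
Sum = (-2) + 4 + (-8) + 16 + (-32) + 64 + (-128) + 256 + (-512) = -342

-342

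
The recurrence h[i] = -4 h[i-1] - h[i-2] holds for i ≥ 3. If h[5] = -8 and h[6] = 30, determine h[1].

8

Rearranging, h[i-2] = -(h[i] + 4 h[i-1]).
h[4] = -(30 + 4(-8)) = 2
h[3] = -(-8 + 4(2)) = 0
h[2] = -(2 + 4(0)) = -2
h[1] = -(0 + 4(-2)) = 8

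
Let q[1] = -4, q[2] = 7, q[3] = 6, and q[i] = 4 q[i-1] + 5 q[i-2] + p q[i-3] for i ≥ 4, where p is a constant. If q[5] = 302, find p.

-4

q[4] = 59 - 4p
q[5] = 266 - 9p
So 266 - 9p = 302, giving p = -4.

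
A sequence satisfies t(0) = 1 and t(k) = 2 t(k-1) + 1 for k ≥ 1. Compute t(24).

33554431

The fixed point is 1/(1 - 2) = -1, so t(k) + 1 = 2(t(k-1) + 1).
Hence t(k) = 2·2^k - 1.
t(24) = 2·2^{24} - 1 = 2·16777216 - 1 = 33554431.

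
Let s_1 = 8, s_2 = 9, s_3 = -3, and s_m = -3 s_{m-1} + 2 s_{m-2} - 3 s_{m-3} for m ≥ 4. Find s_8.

1956

s_4 = -3·(-3) + 2·9 - 3·8 = 3
s_5 = -3·3 + 2·(-3) - 3·9 = -42
s_6 = -3·(-42) + 2·3 - 3·(-3) = 141
s_7 = -3·141 + 2·(-42) - 3·3 = -516
s_8 = -3·(-516) + 2·141 - 3·(-42) = 1956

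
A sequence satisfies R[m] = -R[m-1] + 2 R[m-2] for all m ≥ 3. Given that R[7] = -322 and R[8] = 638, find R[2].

Rearranging, R[m-2] = (R[m] + R[m-1]) / 2.
R[6] = (638 + (-322)) / 2 = 316/2 = 158
R[5] = (-322 + 158) / 2 = -164/2 = -82
R[4] = (158 + (-82)) / 2 = 76/2 = 38
R[3] = (-82 + 38) / 2 = -44/2 = -22
R[2] = (38 + (-22)) / 2 = 16/2 = 8

8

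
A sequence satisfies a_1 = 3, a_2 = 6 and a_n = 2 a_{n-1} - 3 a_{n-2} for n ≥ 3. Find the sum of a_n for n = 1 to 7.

a_3 = 2(6) - 3(3) = 3
a_4 = 2(3) - 3(6) = -12
a_5 = 2(-12) - 3(3) = -33
a_6 = 2(-33) - 3(-12) = -30
a_7 = 2(-30) - 3(-33) = 39
Sum = 3 + 6 + 3 + (-12) + (-33) + (-30) + 39 = -24

-24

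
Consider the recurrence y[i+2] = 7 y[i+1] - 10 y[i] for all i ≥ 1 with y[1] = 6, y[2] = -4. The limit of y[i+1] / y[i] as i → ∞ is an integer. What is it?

The characteristic equation is r^2 - 7r + 10 = 0, which factors as (r - 5)(r - 2) = 0.
So the roots are 5 and 2. Since |5| > |2| and the coefficient of 5^i is non-zero, the ratio tends to 5.

5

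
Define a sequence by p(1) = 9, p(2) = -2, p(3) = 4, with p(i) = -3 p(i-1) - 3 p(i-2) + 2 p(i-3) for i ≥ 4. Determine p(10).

p(4) = -3·4 - 3·(-2) + 2·9 = 12
p(5) = -3·12 - 3·4 + 2·(-2) = -52
p(6) = -3·(-52) - 3·12 + 2·4 = 128
p(7) = -3·128 - 3·(-52) + 2·12 = -204
p(8) = -3·(-204) - 3·128 + 2·(-52) = 124
p(9) = -3·124 - 3·(-204) + 2·128 = 496
p(10) = -3·496 - 3·124 + 2·(-204) = -2268

-2268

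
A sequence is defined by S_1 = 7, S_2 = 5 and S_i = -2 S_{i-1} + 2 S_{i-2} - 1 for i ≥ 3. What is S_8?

47

S_3 = -2·5 + 2·7 - 1 = 3
S_4 = -2·3 + 2·5 - 1 = 3
S_5 = -2·3 + 2·3 - 1 = -1
S_6 = -2·(-1) + 2·3 - 1 = 7
S_7 = -2·7 + 2·(-1) - 1 = -17
S_8 = -2·(-17) + 2·7 - 1 = 47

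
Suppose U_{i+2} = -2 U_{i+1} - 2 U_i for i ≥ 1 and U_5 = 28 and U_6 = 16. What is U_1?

Rearranging, U_{i-2} = (U_i + 2 U_{i-1}) / -2.
U_4 = (16 + 2*28) / -2 = 72/-2 = -36
U_3 = (28 + 2*(-36)) / -2 = -44/-2 = 22
U_2 = (-36 + 2*22) / -2 = 8/-2 = -4
U_1 = (22 + 2*(-4)) / -2 = 14/-2 = -7

-7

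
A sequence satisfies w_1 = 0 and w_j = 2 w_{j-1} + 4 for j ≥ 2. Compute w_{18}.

The fixed point is 4/(1 - 2) = -4, so w_j + 4 = 2(w_{j-1} + 4).
Hence w_j = 4·2^{j-1} - 4.
w_{18} = 4·2^{17} - 4 = 4·131072 - 4 = 524284.

524284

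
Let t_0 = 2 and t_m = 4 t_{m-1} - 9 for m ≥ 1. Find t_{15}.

-1073741821

The fixed point is -9/(1 - 4) = 3, so t_m - 3 = 4(t_{m-1} - 3).
Hence t_m = -1·4^m + 3.
t_{15} = -1·4^{15} + 3 = -1·1073741824 + 3 = -1073741821.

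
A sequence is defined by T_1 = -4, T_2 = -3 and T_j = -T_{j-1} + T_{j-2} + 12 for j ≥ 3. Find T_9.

T_3 = -(-3) + (-4) + 12 = 11
T_4 = -11 + (-3) + 12 = -2
T_5 = -(-2) + 11 + 12 = 25
T_6 = -25 + (-2) + 12 = -15
T_7 = -(-15) + 25 + 12 = 52
T_8 = -52 + (-15) + 12 = -55
T_9 = -(-55) + 52 + 12 = 119

119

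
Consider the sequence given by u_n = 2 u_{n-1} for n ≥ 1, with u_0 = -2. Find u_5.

u_1 = 2·(-2) = -4
u_2 = 2·(-4) = -8
u_3 = 2·(-8) = -16
u_4 = 2·(-16) = -32
u_5 = 2·(-32) = -64

-64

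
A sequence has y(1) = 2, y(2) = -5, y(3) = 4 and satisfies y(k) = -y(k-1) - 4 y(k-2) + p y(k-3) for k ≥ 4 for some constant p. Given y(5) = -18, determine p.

-2

y(4) = 16 + 2p
y(5) = -32 - 7p
So -32 - 7p = -18, giving p = -2.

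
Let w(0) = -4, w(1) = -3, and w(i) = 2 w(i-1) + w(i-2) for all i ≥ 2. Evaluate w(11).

w(2) = 2·(-3) + (-4) = -10
w(3) = 2·(-10) + (-3) = -23
w(4) = 2·(-23) + (-10) = -56
w(5) = 2·(-56) + (-23) = -135
w(6) = 2·(-135) + (-56) = -326
w(7) = 2·(-326) + (-135) = -787
w(8) = 2·(-787) + (-326) = -1900
w(9) = 2·(-1900) + (-787) = -4587
w(10) = 2·(-4587) + (-1900) = -11074
w(11) = 2·(-11074) + (-4587) = -26735

-26735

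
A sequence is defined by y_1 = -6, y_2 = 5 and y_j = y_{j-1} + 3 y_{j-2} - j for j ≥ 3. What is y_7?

y_3 = 5 + 3(-6) - 3 = -16
y_4 = (-16) + 3(5) - 4 = -5
y_5 = (-5) + 3(-16) - 5 = -58
y_6 = (-58) + 3(-5) - 6 = -79
y_7 = (-79) + 3(-58) - 7 = -260

-260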